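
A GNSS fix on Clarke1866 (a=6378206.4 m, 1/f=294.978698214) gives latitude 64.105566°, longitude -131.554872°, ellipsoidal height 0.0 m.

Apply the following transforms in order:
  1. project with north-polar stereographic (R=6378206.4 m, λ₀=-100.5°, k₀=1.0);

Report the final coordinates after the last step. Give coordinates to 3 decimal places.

E=-1512845.803 m, N=-2512345.015 m

start: φ=64.105566°, λ=-131.554872°, h=0.000 m
→ stereo (R=6378206.4, λ₀=-100.5°): E=-1512845.8030, N=-2512345.0148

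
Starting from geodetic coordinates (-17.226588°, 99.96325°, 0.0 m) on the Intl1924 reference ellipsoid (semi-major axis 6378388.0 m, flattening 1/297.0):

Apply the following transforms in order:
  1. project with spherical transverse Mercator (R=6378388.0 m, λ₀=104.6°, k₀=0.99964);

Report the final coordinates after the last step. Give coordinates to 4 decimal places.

E=-493292.2001 m, N=-1922960.4632 m

start: φ=-17.226588°, λ=99.963250°, h=0.000 m
→ tm (R=6378388.0, λ₀=104.6°): E=-493292.2001, N=-1922960.4632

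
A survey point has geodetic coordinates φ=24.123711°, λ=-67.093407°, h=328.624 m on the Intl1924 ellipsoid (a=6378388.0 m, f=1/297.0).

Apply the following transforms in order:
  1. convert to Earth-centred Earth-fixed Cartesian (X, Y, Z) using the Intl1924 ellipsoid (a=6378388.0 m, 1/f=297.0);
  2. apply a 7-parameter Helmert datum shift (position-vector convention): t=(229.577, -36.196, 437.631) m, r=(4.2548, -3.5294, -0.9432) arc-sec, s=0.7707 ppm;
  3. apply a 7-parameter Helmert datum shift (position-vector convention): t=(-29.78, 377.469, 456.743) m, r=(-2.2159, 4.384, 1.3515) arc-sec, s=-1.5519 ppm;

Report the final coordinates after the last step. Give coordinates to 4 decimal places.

start: φ=24.123711°, λ=-67.093407°, h=328.624 m
→ ECEF (a=6378388.000, f=1/297.0): X=2267226.8887, Y=-5365555.2458, Z=2590963.5111
→ Helmert 7p (PV): X=2267389.3436, Y=-5365659.3906, Z=2591331.2536
→ Helmert 7p (PV): X=2267446.2786, Y=-5365230.8995, Z=2591793.4267

X=2267446.2786 m, Y=-5365230.8995 m, Z=2591793.4267 m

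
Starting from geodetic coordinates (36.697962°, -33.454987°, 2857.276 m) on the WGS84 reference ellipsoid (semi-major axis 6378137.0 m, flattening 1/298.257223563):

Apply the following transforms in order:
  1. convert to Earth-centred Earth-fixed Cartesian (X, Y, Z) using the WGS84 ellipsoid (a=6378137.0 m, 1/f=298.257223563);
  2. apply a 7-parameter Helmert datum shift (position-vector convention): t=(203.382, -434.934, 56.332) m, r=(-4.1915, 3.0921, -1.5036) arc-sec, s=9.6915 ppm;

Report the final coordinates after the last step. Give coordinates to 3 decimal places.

start: φ=36.697962°, λ=-33.454987°, h=2857.276 m
→ ECEF (a=6378137.000, f=1/298.257223563): X=4273704.4093, Y=-2823877.3121, Z=3792278.4614
→ Helmert 7p (PV): X=4273985.4749, Y=-2824293.7044, Z=3792364.8633

X=4273985.475 m, Y=-2824293.704 m, Z=3792364.863 m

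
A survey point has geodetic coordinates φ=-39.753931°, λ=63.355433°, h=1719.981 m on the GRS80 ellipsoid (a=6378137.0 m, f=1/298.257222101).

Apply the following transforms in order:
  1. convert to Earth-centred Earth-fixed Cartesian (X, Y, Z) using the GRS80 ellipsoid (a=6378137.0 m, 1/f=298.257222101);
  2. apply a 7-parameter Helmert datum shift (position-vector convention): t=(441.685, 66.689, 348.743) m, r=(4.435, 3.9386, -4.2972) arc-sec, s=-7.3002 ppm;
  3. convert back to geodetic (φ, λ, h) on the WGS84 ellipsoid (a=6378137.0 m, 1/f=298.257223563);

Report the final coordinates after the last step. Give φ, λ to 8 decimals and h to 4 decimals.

start: φ=-39.753931°, λ=63.355433°, h=1719.981 m
→ ECEF (a=6378137.000, f=1/298.257222101): X=2202605.1259, Y=4389968.5280, Z=-4058118.2791
→ Helmert 7p (PV): X=2203044.7001, Y=4390044.5369, Z=-4057687.5790
→ geod (Bowring, a=6378137.000): φ=-39.74942313°, λ=63.35124755°, h=1648.3639 m

φ=-39.74942313°, λ=63.35124755°, h=1648.3639 m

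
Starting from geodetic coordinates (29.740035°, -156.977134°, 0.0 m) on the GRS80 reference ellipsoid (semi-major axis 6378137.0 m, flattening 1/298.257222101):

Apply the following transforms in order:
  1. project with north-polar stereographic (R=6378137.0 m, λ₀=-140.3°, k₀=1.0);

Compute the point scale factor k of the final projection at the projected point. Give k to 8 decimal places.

1.33683987

start: φ=29.740035°, λ=-156.977134°, h=0.000 m
→ into stereo (λ₀=-140.3°): φ=29.74003500°, λ−λ₀=-16.67713400°
scale k = 1.33683987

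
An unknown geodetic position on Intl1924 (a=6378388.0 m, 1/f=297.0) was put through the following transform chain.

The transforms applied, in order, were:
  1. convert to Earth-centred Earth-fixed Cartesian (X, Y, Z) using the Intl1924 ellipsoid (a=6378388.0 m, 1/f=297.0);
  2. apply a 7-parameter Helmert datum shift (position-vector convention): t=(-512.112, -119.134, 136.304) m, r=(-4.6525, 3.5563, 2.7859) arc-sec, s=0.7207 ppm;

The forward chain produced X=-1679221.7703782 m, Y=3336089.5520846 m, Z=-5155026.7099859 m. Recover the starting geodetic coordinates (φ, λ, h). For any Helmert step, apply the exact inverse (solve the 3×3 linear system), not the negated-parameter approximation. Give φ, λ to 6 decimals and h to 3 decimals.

φ=-54.260552°, λ=116.707780°, h=1566.761 m

start: X=-1679221.7704, Y=3336089.5521, Z=-5155026.7100 m
→ Helmert⁻¹: X=-1678574.5049, Y=3336345.2317, Z=-5155112.9852
→ geod (Bowring, a=6378388.000): φ=-54.26055200°, λ=116.70778000°, h=1566.7610 m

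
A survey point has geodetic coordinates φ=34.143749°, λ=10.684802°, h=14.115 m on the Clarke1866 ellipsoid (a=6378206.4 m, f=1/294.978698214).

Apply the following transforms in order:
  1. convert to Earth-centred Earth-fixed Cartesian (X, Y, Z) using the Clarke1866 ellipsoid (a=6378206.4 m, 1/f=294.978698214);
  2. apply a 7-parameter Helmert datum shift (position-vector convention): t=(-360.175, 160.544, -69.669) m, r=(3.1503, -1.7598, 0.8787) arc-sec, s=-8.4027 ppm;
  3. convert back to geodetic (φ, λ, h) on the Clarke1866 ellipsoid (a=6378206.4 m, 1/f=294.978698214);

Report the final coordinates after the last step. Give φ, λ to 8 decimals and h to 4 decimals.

start: φ=34.143749°, λ=10.684802°, h=14.115 m
→ ECEF (a=6378206.400, f=1/294.978698214): X=5192834.6261, Y=979769.7561, Z=3559476.7076
→ Helmert 7p (PV): X=5192396.2751, Y=979889.8253, Z=3559436.3969
→ geod (Bowring, a=6378206.400): φ=34.14551528°, λ=10.68696261°, h=-346.5829 m

φ=34.14551528°, λ=10.68696261°, h=-346.5829 m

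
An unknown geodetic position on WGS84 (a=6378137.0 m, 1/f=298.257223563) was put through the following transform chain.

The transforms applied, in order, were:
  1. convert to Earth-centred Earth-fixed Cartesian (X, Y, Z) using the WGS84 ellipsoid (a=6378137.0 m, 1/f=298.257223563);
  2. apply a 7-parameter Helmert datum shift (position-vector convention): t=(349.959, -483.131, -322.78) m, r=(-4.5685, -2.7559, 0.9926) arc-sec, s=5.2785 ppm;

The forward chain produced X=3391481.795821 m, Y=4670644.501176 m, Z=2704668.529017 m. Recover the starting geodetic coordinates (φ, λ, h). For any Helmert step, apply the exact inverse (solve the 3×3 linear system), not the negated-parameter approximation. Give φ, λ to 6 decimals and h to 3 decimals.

start: X=3391481.7958, Y=4670644.5012, Z=2704668.5290 m
→ Helmert⁻¹: X=3391172.5569, Y=4671026.7435, Z=2705035.1786
→ geod (Bowring, a=6378137.000): φ=25.25737500°, λ=54.02029300°, h=347.8600 m

φ=25.257375°, λ=54.020293°, h=347.860 m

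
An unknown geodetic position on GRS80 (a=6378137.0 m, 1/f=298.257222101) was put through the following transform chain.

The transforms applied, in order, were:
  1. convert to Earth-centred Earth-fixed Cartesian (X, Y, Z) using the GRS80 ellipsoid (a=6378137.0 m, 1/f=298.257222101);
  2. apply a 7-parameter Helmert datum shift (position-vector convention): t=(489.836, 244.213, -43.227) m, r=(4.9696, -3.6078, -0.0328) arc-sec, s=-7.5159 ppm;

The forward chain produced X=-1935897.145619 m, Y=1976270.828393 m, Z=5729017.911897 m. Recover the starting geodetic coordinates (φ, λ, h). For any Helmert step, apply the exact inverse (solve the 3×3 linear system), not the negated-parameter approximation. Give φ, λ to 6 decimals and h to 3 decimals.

φ=64.373588°, λ=134.416039°, h=1375.888 m

start: X=-1935897.1456, Y=1976270.8284, Z=5729017.9119 m
→ Helmert⁻¹: X=-1936301.6415, Y=1976179.1919, Z=5729090.4537
→ geod (Bowring, a=6378137.000): φ=64.37358800°, λ=134.41603900°, h=1375.8880 m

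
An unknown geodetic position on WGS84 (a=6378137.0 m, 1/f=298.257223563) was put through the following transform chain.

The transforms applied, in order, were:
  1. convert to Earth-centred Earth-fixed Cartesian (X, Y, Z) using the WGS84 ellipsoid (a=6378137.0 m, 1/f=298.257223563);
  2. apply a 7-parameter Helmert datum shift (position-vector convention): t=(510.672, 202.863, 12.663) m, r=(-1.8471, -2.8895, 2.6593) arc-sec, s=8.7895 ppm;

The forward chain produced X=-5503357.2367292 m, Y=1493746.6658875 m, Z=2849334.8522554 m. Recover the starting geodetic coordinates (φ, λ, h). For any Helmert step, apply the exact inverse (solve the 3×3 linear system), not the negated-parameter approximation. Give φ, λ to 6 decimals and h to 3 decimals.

φ=26.702952°, λ=164.817088°, h=1194.099 m

start: X=-5503357.2367, Y=1493746.6659, Z=2849334.8523 m
→ Helmert⁻¹: X=-5503760.3606, Y=1493576.1173, Z=2849387.6208
→ geod (Bowring, a=6378137.000): φ=26.70295200°, λ=164.81708800°, h=1194.0990 m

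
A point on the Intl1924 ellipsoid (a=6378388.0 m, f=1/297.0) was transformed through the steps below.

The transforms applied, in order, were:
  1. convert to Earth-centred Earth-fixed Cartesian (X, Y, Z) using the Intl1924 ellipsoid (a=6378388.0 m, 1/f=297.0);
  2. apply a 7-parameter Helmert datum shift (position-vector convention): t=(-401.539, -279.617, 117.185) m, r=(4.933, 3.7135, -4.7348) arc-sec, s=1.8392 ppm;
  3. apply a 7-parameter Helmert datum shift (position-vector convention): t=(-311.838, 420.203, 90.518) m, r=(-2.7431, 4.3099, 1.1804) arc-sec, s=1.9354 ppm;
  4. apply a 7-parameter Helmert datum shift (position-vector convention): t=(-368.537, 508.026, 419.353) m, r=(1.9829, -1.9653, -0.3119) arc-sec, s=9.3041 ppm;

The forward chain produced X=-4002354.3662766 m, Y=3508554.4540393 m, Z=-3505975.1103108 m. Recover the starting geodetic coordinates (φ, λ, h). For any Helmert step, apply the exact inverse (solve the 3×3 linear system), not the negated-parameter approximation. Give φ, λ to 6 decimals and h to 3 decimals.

φ=-33.563994°, λ=138.759951°, h=796.943 m

start: X=-4002354.3663, Y=3508554.4540, Z=-3505975.1103 m
→ Helmert⁻¹: X=-4001987.3080, Y=3507974.0297, Z=-3506357.4321
→ Helmert⁻¹: X=-4001574.3842, Y=3507616.5705, Z=-3506478.1291
→ Helmert⁻¹: X=-4001182.8718, Y=3507714.0220, Z=-3506744.7903
→ geod (Bowring, a=6378388.000): φ=-33.56399400°, λ=138.75995100°, h=796.9430 m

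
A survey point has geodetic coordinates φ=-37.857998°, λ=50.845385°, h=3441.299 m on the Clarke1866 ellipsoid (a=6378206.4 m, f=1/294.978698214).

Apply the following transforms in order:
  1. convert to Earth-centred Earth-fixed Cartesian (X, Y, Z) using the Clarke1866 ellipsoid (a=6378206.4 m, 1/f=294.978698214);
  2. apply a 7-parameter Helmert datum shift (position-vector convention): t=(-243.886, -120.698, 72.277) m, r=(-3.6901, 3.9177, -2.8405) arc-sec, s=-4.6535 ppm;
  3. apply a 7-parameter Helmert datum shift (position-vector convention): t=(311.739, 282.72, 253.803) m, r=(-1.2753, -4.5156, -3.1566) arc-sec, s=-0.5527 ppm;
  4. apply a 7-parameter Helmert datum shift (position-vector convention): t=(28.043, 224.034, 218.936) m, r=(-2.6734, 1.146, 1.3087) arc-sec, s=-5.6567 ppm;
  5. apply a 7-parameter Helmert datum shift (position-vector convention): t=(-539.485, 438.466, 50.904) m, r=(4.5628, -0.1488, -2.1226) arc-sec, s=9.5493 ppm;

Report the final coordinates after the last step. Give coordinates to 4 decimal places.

X=3185138.7619 m, Y=3912744.7699 m, Z=-3894392.9491 m

start: φ=-37.857998°, λ=50.845385°, h=3441.299 m
→ ECEF (a=6378206.400, f=1/294.978698214): X=3185464.8947, Y=3912088.6572, Z=-3894929.4809
→ Helmert 7p (PV): X=3185186.0806, Y=3911836.2066, Z=-3894969.5692
→ Helmert 7p (PV): X=3185641.1940, Y=3912043.9378, Z=-3894668.0688
→ Helmert 7p (PV): X=3185604.7575, Y=3912215.5760, Z=-3894495.5048
→ Helmert 7p (PV): X=3185138.7619, Y=3912744.7699, Z=-3894392.9491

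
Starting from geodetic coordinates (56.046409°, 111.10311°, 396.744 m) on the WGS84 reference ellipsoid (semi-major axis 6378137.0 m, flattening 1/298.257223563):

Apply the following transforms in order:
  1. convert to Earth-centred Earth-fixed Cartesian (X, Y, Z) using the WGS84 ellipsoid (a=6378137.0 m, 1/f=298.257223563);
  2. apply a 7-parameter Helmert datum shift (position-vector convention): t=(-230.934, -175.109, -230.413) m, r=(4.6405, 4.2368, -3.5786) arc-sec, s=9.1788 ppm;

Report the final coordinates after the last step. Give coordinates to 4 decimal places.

start: φ=56.046409°, λ=111.103110°, h=396.744 m
→ ECEF (a=6378137.000, f=1/298.257223563): X=-1285649.8765, Y=3331301.1360, Z=5267659.1039
→ Helmert 7p (PV): X=-1285726.6123, Y=3331060.3982, Z=5267578.3975

X=-1285726.6123 m, Y=3331060.3982 m, Z=5267578.3975 m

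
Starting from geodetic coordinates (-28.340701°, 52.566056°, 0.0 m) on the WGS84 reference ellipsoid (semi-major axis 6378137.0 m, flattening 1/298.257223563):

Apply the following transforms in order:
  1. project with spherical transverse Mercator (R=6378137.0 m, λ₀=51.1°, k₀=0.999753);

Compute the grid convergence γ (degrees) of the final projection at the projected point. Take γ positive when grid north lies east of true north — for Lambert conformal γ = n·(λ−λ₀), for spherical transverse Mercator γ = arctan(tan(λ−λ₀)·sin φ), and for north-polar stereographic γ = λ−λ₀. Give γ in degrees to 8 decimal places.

start: φ=-28.340701°, λ=52.566056°, h=0.000 m
→ into tm (λ₀=51.1°): φ=-28.34070100°, λ−λ₀=1.46605600°
convergence γ = -0.69607433°

-0.69607433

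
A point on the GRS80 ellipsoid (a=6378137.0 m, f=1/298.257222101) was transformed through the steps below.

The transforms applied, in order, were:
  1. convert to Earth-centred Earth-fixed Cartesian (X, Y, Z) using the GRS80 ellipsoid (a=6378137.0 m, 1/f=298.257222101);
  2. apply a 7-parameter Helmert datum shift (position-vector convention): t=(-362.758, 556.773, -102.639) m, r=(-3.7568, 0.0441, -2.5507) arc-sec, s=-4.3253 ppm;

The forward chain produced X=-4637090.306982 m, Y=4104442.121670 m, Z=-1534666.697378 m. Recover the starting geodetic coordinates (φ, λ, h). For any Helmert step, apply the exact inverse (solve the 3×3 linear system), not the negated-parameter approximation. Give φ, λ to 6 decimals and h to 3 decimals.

start: X=-4637090.3070, Y=4104442.1217, Z=-1534666.6974 m
→ Helmert⁻¹: X=-4636798.0253, Y=4103873.7085, Z=-1534496.9414
→ geod (Bowring, a=6378137.000): φ=-14.00853100°, λ=138.48904100°, h=2475.7740 m

φ=-14.008531°, λ=138.489041°, h=2475.774 m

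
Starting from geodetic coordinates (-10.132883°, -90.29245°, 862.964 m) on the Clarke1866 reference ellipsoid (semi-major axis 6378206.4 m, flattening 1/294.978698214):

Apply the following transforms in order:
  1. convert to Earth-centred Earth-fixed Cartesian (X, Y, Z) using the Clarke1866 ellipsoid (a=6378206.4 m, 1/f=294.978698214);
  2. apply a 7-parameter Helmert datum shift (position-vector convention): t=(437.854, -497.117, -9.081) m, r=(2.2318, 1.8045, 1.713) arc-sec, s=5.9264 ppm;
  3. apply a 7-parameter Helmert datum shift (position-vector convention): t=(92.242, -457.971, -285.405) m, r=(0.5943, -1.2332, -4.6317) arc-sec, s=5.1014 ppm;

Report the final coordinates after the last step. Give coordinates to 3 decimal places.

start: φ=-10.132883°, λ=-90.292450°, h=862.964 m
→ ECEF (a=6378206.400, f=1/294.978698214): X=-32055.5015, Y=-6280147.0134, Z=-1114802.1060
→ Helmert 7p (PV): X=-31575.4343, Y=-6280669.5529, Z=-1114885.4654
→ Helmert 7p (PV): X=-31617.7216, Y=-6281155.6428, Z=-1115194.8429

X=-31617.722 m, Y=-6281155.643 m, Z=-1115194.843 m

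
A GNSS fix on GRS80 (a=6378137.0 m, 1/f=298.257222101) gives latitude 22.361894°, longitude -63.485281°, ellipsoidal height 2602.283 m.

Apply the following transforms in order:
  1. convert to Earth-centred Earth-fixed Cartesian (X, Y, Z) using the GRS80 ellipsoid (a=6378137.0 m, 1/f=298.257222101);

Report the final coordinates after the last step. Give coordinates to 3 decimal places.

X=2635603.303 m, Y=-5282803.373 m, Z=2412510.802 m

start: φ=22.361894°, λ=-63.485281°, h=2602.283 m
→ ECEF (a=6378137.000, f=1/298.257222101): X=2635603.3031, Y=-5282803.3734, Z=2412510.8020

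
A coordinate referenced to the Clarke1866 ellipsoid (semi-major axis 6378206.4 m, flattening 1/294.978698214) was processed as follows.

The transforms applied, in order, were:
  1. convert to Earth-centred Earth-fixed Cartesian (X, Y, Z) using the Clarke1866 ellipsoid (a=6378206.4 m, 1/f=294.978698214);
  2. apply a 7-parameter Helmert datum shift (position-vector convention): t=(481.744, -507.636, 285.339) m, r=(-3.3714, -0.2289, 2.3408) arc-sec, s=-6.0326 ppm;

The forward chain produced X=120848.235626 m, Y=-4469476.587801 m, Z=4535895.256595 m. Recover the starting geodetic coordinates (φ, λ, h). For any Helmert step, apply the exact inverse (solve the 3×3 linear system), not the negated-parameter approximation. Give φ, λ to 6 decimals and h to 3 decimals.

start: X=120848.2356, Y=-4469476.5878, Z=4535895.2566 m
→ Helmert⁻¹: X=120321.5337, Y=-4469071.4108, Z=4535564.0987
→ geod (Bowring, a=6378206.400): φ=45.60719700°, λ=-88.45778900°, h=1337.3100 m

φ=45.607197°, λ=-88.457789°, h=1337.310 m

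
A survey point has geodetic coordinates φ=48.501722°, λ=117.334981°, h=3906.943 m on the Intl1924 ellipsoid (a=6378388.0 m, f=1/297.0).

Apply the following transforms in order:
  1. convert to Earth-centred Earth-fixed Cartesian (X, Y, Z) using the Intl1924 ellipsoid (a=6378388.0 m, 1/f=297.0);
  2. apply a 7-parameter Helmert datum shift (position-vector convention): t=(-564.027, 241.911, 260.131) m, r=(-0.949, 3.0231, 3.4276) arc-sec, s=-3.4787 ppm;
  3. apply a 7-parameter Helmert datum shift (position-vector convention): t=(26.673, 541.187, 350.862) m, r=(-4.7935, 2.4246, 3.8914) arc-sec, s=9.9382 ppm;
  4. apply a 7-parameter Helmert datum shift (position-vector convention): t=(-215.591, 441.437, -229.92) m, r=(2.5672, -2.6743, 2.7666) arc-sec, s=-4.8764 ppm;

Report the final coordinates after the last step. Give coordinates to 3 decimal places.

start: φ=48.501722°, λ=117.334981°, h=3906.943 m
→ ECEF (a=6378388.000, f=1/297.0): X=-1945543.5139, Y=3763781.5541, Z=4757040.2608
→ Helmert 7p (PV): X=-1946093.5964, Y=3763999.9286, Z=4757295.0414
→ Helmert 7p (PV): X=-1946101.3549, Y=3764652.3660, Z=4757628.5840
→ Helmert 7p (PV): X=-1946419.6346, Y=3764990.1286, Z=4757397.0873

X=-1946419.635 m, Y=3764990.129 m, Z=4757397.087 m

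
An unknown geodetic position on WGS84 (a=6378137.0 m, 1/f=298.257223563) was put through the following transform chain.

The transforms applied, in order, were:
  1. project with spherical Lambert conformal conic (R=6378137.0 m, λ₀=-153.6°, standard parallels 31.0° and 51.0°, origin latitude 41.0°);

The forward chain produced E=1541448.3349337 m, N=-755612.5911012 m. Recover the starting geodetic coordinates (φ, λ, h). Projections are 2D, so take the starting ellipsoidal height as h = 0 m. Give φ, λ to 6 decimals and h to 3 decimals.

φ=32.785708°, λ=-136.947938°, h=0.000 m

start: E=1541448.3349, N=-755612.5911 m
→ lcc⁻¹: φ=32.78570800°, λ=-136.94793800°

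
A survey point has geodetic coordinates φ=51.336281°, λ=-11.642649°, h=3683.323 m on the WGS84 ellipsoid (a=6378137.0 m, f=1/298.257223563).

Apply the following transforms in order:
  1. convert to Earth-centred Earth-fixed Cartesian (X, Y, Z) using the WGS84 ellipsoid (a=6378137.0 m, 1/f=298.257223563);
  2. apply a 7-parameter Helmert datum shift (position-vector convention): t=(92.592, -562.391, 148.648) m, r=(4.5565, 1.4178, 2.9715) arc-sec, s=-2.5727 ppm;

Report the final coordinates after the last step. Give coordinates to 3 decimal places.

X=3913116.924 m, Y=-806870.624 m, Z=4959970.364 m

start: φ=51.336281°, λ=-11.642649°, h=3683.323 m
→ ECEF (a=6378137.000, f=1/298.257223563): X=3912988.6917, Y=-806257.1120, Z=4959879.1833
→ Helmert 7p (PV): X=3913116.9244, Y=-806870.6235, Z=4959970.3638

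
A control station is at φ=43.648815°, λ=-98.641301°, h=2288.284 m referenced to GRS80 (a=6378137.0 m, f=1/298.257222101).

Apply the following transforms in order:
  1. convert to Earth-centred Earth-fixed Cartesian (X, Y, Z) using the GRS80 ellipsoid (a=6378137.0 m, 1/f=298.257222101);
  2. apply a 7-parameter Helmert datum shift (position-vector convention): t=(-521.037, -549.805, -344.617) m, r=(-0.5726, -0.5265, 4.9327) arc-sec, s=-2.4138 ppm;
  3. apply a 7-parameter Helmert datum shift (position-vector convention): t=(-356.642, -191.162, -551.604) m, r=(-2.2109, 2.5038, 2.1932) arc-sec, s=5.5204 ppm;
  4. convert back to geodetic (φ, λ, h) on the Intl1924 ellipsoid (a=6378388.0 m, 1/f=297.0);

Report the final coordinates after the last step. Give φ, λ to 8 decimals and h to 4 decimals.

φ=43.63927954°, λ=-98.64828794°, h=2107.8508 m

start: φ=43.648815°, λ=-98.641301°, h=2288.284 m
→ ECEF (a=6378137.000, f=1/298.257222101): X=-694769.6650, Y=-4571659.5032, Z=4381519.7184
→ Helmert 7p (PV): X=-695190.8807, Y=-4572202.7249, Z=4381175.4429
→ Helmert 7p (PV): X=-695449.5619, Y=-4572379.5583, Z=4380705.4721
→ geod (Bowring, a=6378388.000): φ=43.63927954°, λ=-98.64828794°, h=2107.8508 m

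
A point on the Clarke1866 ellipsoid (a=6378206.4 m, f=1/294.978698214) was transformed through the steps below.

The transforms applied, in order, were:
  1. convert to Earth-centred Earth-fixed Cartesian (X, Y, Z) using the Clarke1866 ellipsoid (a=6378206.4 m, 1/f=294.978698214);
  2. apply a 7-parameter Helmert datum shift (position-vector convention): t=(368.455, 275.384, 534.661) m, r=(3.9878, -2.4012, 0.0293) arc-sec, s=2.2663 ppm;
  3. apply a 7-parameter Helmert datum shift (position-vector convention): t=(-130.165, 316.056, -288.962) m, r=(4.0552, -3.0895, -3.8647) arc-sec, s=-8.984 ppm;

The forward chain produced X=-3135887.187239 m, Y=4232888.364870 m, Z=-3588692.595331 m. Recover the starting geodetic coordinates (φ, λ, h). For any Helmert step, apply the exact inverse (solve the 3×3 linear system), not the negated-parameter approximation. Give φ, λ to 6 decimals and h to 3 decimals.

φ=-34.449616°, λ=126.541195°, h=2733.136 m

start: X=-3135887.1872, Y=4232888.3649, Z=-3588692.5953 m
→ Helmert⁻¹: X=-3135918.2457, Y=4232481.0283, Z=-3588472.1123
→ Helmert⁻¹: X=-3136320.7731, Y=4232127.1099, Z=-3589043.9500
→ geod (Bowring, a=6378206.400): φ=-34.44961600°, λ=126.54119500°, h=2733.1360 m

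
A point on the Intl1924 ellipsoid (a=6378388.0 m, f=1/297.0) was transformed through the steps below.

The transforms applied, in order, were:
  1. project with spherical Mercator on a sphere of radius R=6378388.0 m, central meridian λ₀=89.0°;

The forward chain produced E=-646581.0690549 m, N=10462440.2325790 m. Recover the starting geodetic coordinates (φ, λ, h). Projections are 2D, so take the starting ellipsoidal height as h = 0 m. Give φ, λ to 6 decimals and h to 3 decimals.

start: E=-646581.0691, N=10462440.2326 m
→ merc⁻¹: φ=68.05052700°, λ=83.19189200°

φ=68.050527°, λ=83.191892°, h=0.000 m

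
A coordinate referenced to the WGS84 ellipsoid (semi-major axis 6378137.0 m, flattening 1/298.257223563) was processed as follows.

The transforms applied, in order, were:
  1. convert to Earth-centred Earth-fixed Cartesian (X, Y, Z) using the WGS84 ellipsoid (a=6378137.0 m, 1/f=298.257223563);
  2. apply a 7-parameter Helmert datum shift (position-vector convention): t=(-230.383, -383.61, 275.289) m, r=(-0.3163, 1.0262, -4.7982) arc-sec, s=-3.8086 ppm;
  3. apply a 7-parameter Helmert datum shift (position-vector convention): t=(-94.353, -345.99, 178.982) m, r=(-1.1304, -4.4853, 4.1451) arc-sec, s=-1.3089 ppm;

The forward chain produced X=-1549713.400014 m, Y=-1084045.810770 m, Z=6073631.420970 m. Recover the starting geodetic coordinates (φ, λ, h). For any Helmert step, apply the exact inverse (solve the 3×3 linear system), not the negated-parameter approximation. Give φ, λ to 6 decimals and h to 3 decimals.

φ=72.818329°, λ=-145.036152°, h=2033.418 m

start: X=-1549713.4000, Y=-1084045.8108, Z=6073631.4210 m
→ Helmert⁻¹: X=-1549510.7833, Y=-1083703.3850, Z=6073488.1441
→ Helmert⁻¹: X=-1549291.3145, Y=-1083369.2541, Z=6073226.6164
→ geod (Bowring, a=6378137.000): φ=72.81832900°, λ=-145.03615200°, h=2033.4180 m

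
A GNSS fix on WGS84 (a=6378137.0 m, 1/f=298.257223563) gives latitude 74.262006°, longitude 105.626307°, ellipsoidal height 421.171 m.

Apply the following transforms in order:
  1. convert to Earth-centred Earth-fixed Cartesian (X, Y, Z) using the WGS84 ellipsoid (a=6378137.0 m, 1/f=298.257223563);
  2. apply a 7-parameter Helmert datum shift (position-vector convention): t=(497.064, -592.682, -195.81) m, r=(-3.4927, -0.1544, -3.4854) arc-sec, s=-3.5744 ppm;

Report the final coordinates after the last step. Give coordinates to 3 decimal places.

start: φ=74.262006°, λ=105.626307°, h=421.171 m
→ ECEF (a=6378137.000, f=1/298.257223563): X=-467478.3146, Y=1671356.0478, Z=6117340.0782
→ Helmert 7p (PV): X=-466955.9168, Y=1670868.8761, Z=6117093.7514

X=-466955.917 m, Y=1670868.876 m, Z=6117093.751 m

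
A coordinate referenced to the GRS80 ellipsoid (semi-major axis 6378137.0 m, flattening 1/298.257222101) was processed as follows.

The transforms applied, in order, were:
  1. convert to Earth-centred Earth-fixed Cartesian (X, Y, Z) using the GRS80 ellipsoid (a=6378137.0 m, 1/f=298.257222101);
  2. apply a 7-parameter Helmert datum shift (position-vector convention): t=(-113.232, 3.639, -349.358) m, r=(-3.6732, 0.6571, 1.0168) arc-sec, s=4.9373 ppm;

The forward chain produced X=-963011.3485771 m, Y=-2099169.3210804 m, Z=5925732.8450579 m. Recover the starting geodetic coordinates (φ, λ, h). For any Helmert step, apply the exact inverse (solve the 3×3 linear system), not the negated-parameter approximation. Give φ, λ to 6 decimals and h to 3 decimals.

φ=68.837287°, λ=-114.640709°, h=609.202 m

start: X=-963011.3486, Y=-2099169.3211, Z=5925732.8451 m
→ Helmert⁻¹: X=-962922.5895, Y=-2099263.3805, Z=5926012.4927
→ geod (Bowring, a=6378137.000): φ=68.83728700°, λ=-114.64070900°, h=609.2020 m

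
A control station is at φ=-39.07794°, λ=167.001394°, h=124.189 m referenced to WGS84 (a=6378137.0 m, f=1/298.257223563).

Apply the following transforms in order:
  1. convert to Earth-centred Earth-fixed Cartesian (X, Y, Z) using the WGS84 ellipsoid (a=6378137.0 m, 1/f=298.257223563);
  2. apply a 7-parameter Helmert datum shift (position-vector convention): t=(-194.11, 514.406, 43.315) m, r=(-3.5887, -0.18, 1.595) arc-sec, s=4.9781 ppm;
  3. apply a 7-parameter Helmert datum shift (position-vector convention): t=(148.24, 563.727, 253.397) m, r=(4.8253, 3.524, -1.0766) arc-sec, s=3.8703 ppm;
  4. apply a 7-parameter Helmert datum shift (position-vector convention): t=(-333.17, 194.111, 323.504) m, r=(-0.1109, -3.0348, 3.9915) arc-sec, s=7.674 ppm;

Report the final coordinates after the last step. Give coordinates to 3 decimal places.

X=-4831417.759 m, Y=1116390.800 m, Z=-3998548.458 m

start: φ=-39.077940°, λ=167.001394°, h=124.189 m
→ ECEF (a=6378137.000, f=1/298.257223563): X=-4830928.4963, Y=1115183.9235, Z=-3999115.9396
→ Helmert 7p (PV): X=-4831151.7888, Y=1115596.9453, Z=-3999116.1511
→ Helmert 7p (PV): X=-4831084.7484, Y=1116283.7608, Z=-3998769.5940
→ Helmert 7p (PV): X=-4831417.7590, Y=1116390.7995, Z=-3998548.4577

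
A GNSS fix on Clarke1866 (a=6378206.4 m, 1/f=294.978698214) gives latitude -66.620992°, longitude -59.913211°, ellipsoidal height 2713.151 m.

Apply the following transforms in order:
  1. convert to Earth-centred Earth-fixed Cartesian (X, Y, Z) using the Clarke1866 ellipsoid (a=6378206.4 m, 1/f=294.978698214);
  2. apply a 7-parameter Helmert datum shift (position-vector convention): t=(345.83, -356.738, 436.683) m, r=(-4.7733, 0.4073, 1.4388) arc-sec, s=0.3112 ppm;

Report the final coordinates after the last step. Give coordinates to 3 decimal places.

X=1273315.054 m, Y=-2197630.909 m, Z=-5833587.966 m

start: φ=-66.620992°, λ=-59.913211°, h=2713.151 m
→ ECEF (a=6378206.400, f=1/294.978698214): X=1272965.0217, Y=-2197147.3565, Z=-5834071.1656
→ Helmert 7p (PV): X=1273315.0539, Y=-2197630.9085, Z=-5833587.9663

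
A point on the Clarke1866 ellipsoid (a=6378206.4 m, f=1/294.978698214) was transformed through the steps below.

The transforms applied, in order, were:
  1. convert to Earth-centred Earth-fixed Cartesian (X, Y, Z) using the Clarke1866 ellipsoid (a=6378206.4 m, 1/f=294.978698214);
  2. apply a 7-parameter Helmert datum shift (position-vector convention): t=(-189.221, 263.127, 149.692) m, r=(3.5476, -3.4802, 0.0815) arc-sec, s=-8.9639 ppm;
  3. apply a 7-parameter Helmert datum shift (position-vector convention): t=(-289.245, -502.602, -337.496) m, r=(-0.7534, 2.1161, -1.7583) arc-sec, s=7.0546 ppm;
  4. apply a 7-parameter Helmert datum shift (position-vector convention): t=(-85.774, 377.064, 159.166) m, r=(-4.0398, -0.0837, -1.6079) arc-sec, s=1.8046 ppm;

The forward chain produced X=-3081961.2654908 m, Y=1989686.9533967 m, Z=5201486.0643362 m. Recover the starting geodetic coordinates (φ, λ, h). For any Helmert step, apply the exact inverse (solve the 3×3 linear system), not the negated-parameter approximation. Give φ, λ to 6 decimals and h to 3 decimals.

start: X=-3081961.2655, Y=1989686.9534, Z=5201486.0643 m
→ Helmert⁻¹: X=-3081883.3256, Y=1989180.4040, Z=5201357.7217
→ Helmert⁻¹: X=-3081642.6661, Y=1989623.7009, Z=5201634.1744
→ Helmert⁻¹: X=-3081392.5181, Y=1989469.0867, Z=5201548.8818
→ geod (Bowring, a=6378206.400): φ=54.99377500°, λ=147.15211100°, h=934.0040 m

φ=54.993775°, λ=147.152111°, h=934.004 m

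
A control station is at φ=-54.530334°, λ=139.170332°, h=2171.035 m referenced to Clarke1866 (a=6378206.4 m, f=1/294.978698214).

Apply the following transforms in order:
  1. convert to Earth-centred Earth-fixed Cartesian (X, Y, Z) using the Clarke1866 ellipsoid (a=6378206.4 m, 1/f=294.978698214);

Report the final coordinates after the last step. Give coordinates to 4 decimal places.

start: φ=-54.530334°, λ=139.170332°, h=2171.035 m
→ ECEF (a=6378206.400, f=1/294.978698214): X=-2807717.8663, Y=2426095.2582, Z=-5172785.7810

X=-2807717.8663 m, Y=2426095.2582 m, Z=-5172785.7810 m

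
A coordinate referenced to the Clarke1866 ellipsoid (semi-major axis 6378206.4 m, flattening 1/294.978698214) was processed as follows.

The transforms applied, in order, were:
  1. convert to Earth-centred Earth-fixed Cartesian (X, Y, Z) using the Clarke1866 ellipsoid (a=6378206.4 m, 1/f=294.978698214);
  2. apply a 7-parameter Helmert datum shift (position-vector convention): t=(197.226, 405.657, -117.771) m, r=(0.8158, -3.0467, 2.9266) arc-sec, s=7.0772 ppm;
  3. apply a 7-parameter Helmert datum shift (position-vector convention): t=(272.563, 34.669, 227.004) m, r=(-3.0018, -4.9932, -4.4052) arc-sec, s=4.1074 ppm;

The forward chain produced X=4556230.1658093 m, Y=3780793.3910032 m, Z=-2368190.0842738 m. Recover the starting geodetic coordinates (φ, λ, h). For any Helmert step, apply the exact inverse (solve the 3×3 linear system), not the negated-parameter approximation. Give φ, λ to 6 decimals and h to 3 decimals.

φ=-21.939860°, λ=39.686930°, h=835.504 m

start: X=4556230.1658, Y=3780793.3910, Z=-2368190.0843 m
→ Helmert⁻¹: X=4555800.8065, Y=3780874.9598, Z=-2368462.6222
→ Helmert⁻¹: X=4555589.9944, Y=3780368.5433, Z=-2368410.3317
→ geod (Bowring, a=6378206.400): φ=-21.93986000°, λ=39.68693000°, h=835.5040 m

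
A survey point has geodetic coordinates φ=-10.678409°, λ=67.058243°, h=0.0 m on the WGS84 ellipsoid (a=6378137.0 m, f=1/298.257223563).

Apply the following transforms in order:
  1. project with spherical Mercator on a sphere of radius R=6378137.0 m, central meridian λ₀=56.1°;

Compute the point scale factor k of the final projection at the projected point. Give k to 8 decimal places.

start: φ=-10.678409°, λ=67.058243°, h=0.000 m
→ into merc (λ₀=56.1°): φ=-10.67840900°, λ−λ₀=10.95824300°
scale k = 1.01762248

1.01762248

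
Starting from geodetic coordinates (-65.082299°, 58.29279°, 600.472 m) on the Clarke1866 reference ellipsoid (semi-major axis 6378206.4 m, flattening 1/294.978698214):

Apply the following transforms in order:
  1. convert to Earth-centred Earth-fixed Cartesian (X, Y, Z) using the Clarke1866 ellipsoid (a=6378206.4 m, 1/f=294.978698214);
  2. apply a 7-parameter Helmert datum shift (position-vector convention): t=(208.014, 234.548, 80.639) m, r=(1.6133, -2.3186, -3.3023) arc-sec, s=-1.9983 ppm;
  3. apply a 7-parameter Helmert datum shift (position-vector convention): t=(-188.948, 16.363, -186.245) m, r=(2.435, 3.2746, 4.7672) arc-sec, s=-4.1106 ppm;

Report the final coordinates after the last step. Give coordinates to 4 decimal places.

start: φ=-65.082299°, λ=58.292790°, h=600.472 m
→ ECEF (a=6378206.400, f=1/294.978698214): X=1416437.2778, Y=2292762.0066, Z=-5761935.1081
→ Helmert 7p (PV): X=1416743.9376, Y=2293014.3627, Z=-5761809.1003
→ Helmert 7p (PV): X=1416404.6975, Y=2293122.0628, Z=-5761967.0831

X=1416404.6975 m, Y=2293122.0628 m, Z=-5761967.0831 m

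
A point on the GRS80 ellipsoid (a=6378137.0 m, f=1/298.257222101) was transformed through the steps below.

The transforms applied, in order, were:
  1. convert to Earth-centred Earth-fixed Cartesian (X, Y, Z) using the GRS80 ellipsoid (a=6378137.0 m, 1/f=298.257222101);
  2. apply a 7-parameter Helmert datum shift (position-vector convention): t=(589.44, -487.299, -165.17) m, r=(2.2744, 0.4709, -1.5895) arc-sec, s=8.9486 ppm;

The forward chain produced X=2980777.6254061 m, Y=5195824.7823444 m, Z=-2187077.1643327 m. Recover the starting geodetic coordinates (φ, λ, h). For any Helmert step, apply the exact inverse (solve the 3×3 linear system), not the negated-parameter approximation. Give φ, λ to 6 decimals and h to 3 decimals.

start: X=2980777.6254, Y=5195824.7823, Z=-2187077.1643 m
→ Helmert⁻¹: X=2980126.4669, Y=5196264.4327, Z=-2186942.9183
→ geod (Bowring, a=6378137.000): φ=-20.18078800°, λ=60.16515800°, h=1303.6990 m

φ=-20.180788°, λ=60.165158°, h=1303.699 m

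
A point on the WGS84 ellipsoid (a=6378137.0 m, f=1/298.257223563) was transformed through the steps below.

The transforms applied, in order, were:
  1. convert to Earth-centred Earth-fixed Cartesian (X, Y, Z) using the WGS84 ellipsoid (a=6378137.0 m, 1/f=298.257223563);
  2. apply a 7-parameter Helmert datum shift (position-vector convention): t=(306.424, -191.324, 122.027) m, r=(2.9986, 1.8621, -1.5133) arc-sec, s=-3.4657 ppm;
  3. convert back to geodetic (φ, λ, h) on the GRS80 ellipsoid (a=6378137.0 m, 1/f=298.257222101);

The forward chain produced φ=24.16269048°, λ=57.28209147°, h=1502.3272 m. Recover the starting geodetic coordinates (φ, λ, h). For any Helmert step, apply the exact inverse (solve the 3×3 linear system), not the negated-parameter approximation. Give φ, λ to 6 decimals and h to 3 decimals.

start: φ=24.162690°, λ=57.282091°, h=1502.327 m
→ ECEF (a=6378137.000, f=1/298.257222101): X=3147872.6361, Y=4899946.0204, Z=2595349.5719
→ Helmert⁻¹: X=3147517.7406, Y=4900215.1472, Z=2595193.7166
→ geod (Bowring, a=6378137.000): φ=24.16127900°, λ=57.28646000°, h=1470.1220 m

φ=24.161279°, λ=57.286460°, h=1470.122 m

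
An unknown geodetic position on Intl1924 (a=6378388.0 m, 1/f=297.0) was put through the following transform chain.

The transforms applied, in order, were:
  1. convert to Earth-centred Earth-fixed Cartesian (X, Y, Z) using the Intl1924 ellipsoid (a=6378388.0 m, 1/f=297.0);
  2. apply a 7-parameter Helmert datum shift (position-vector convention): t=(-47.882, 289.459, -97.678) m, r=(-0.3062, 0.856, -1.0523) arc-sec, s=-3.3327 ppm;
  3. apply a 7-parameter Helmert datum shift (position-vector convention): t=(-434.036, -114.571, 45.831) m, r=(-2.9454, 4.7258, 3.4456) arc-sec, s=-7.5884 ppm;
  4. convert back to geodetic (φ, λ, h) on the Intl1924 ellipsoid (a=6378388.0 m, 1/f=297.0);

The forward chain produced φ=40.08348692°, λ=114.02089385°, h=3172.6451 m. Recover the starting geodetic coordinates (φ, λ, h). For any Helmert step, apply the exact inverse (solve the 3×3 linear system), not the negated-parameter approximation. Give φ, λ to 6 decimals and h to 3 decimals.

φ=40.086099°, λ=114.017396°, h=3003.400 m

start: φ=40.083487°, λ=114.020894°, h=3172.645 m
→ ECEF (a=6378388.000, f=1/297.0): X=-1990323.7055, Y=4465956.5691, Z=4087193.7768
→ Helmert⁻¹: X=-1989923.8081, Y=4466079.9079, Z=4087197.1435
→ Helmert⁻¹: X=-1989922.3032, Y=4465789.1125, Z=4087306.8145
→ geod (Bowring, a=6378388.000): φ=40.08609900°, λ=114.01739600°, h=3003.4000 m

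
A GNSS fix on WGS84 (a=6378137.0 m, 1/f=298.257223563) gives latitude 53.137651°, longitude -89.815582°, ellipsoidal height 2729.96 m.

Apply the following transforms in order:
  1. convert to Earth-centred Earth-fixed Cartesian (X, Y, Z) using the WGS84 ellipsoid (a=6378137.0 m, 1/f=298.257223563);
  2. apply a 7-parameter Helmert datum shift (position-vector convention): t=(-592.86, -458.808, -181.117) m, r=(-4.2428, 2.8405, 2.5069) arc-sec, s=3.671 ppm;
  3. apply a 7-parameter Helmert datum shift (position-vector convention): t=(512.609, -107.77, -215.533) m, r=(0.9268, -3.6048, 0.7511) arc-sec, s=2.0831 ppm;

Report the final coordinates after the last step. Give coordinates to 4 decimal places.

start: φ=53.137651°, λ=-89.815582°, h=2729.960 m
→ ECEF (a=6378137.000, f=1/298.257223563): X=12347.1492, Y=-3836052.3105, Z=5081932.0930
→ Helmert 7p (PV): X=11870.9415, Y=-3836420.5165, Z=5081848.3683
→ Helmert 7p (PV): X=12308.7319, Y=-3836559.0690, Z=5081626.3908

X=12308.7319 m, Y=-3836559.0690 m, Z=5081626.3908 m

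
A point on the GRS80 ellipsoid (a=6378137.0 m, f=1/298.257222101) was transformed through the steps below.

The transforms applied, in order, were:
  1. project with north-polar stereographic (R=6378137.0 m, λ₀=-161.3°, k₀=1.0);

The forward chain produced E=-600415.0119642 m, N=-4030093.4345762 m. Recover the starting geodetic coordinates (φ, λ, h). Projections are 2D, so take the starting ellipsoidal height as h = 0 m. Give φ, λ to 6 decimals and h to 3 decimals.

start: E=-600415.0120, N=-4030093.4346 m
→ stereo⁻¹: φ=54.57124400°, λ=-169.77376400°

φ=54.571244°, λ=-169.773764°, h=0.000 m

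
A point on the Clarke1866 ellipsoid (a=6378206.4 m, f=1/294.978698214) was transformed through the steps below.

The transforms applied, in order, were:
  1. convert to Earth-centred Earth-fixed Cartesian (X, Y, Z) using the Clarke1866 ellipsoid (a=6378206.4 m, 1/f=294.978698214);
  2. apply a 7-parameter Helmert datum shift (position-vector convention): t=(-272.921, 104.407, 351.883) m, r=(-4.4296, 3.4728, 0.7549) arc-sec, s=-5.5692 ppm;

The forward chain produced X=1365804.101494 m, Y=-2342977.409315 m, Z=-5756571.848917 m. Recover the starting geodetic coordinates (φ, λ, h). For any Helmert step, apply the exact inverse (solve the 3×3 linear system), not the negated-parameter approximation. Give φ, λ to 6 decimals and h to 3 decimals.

start: X=1365804.1015, Y=-2342977.4093, Z=-5756571.8489 m
→ Helmert⁻¹: X=1366172.9836, Y=-2342976.2325, Z=-5756983.1080
→ geod (Bowring, a=6378206.400): φ=-64.92389900°, λ=-59.75383900°, h=3373.5090 m

φ=-64.923899°, λ=-59.753839°, h=3373.509 m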